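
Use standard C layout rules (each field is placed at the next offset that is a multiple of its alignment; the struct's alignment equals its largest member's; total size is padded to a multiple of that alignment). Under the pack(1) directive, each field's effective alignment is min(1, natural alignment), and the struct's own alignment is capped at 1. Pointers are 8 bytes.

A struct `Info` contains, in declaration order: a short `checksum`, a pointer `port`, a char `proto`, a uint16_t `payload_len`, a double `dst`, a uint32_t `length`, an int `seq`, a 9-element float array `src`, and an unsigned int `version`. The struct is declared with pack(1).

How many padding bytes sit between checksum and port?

0

checksum at 0 (size 2, align 1) → ends 2
port at 2 (size 8, align 1) → ends 10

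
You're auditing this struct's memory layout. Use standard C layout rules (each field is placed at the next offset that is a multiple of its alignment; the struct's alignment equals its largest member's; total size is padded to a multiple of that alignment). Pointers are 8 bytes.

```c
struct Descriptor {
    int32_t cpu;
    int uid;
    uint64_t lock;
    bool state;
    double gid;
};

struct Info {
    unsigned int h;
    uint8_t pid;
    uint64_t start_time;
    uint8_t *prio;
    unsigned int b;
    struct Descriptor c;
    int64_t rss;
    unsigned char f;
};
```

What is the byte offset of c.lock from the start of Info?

Descriptor: @0: cpu [4B, align 4] → 4; @4: uid [4B, align 4] → 8; @8: lock [8B, align 8] → 16; @16: state [1B, align 1] → 17; +7 pad (align 8); @24: gid [8B, align 8] → 32; size 32, align 8
@0: h [4B, align 4] → 4
@4: pid [1B, align 1] → 5
+3 pad (align 8)
@8: start_time [8B, align 8] → 16
@16: prio [8B, align 8] → 24
@24: b [4B, align 4] → 28
+4 pad (align 8)
@32: c [32B, align 8] → 64
within Descriptor: lock at 8
32 + 8 = 40

40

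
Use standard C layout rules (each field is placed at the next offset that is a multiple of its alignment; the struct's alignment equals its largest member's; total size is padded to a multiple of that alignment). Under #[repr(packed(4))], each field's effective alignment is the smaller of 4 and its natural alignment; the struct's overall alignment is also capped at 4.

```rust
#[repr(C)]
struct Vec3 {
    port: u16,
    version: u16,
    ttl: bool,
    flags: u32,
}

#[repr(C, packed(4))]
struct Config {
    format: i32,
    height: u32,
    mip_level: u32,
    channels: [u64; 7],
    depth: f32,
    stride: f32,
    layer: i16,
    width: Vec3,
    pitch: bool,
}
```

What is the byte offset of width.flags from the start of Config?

Vec3: @0: port [2B, align 2] → 2; @2: version [2B, align 2] → 4; @4: ttl [1B, align 1] → 5; +3 pad (align 4); @8: flags [4B, align 4] → 12; size 12, align 4
@0: format [4B, align 4] → 4
@4: height [4B, align 4] → 8
@8: mip_level [4B, align 4] → 12
@12: channels [56B, align 4] → 68
@68: depth [4B, align 4] → 72
@72: stride [4B, align 4] → 76
@76: layer [2B, align 2] → 78
+2 pad (align 4)
@80: width [12B, align 4] → 92
within Vec3: flags at 8
80 + 8 = 88

88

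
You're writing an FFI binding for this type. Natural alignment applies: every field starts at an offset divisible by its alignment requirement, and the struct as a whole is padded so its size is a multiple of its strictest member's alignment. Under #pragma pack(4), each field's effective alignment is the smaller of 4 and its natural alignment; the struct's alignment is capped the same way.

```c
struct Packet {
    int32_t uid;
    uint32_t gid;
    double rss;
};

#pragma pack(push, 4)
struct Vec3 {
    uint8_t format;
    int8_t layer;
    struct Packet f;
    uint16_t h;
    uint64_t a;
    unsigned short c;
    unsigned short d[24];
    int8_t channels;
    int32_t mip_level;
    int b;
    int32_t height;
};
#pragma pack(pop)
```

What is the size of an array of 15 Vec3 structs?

Packet: @0: uid [4B, align 4] → 4; @4: gid [4B, align 4] → 8; @8: rss [8B, align 8] → 16; size 16, align 8
@0: format [1B, align 1] → 1
@1: layer [1B, align 1] → 2
+2 pad (align 4)
@4: f [16B, align 4] → 20
@20: h [2B, align 2] → 22
+2 pad (align 4)
@24: a [8B, align 4] → 32
@32: c [2B, align 2] → 34
@34: d [48B, align 2] → 82
@82: channels [1B, align 1] → 83
+1 pad (align 4)
@84: mip_level [4B, align 4] → 88
@88: b [4B, align 4] → 92
@92: height [4B, align 4] → 96
size 96, align 4
array of 15: 15 × 96 = 1440

1440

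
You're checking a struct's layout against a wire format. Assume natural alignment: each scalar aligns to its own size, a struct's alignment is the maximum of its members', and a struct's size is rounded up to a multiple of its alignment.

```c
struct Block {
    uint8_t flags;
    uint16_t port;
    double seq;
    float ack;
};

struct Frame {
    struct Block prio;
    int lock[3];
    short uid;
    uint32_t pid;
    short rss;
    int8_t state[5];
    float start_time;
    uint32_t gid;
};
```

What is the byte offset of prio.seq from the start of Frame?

Block: flags at 0 (size 1, align 1) → ends 1; pad 1 to align 2 for port; port at 2 (size 2, align 2) → ends 4; pad 4 to align 8 for seq; seq at 8 (size 8, align 8) → ends 16; ack at 16 (size 4, align 4) → ends 20; tail pad 4 to reach multiple of 8; total 24 bytes, alignment 8
prio at 0 (size 24, align 8) → ends 24
within Block: seq at 8
0 + 8 = 8

8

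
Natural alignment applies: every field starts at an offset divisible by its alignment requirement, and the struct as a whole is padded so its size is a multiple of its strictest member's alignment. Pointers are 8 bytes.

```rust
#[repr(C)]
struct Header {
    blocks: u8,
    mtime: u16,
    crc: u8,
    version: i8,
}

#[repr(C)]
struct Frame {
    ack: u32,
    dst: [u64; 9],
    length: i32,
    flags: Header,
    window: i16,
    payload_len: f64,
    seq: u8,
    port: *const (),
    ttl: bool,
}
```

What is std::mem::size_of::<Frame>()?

Header: @0: blocks [1B, align 1] → 1; +1 pad (align 2); @2: mtime [2B, align 2] → 4; @4: crc [1B, align 1] → 5; @5: version [1B, align 1] → 6; size 6, align 2
@0: ack [4B, align 4] → 4
+4 pad (align 8)
@8: dst [72B, align 8] → 80
@80: length [4B, align 4] → 84
@84: flags [6B, align 2] → 90
@90: window [2B, align 2] → 92
+4 pad (align 8)
@96: payload_len [8B, align 8] → 104
@104: seq [1B, align 1] → 105
+7 pad (align 8)
@112: port [8B, align 8] → 120
@120: ttl [1B, align 1] → 121
+7 tail pad (align 8)
size 128, align 8

128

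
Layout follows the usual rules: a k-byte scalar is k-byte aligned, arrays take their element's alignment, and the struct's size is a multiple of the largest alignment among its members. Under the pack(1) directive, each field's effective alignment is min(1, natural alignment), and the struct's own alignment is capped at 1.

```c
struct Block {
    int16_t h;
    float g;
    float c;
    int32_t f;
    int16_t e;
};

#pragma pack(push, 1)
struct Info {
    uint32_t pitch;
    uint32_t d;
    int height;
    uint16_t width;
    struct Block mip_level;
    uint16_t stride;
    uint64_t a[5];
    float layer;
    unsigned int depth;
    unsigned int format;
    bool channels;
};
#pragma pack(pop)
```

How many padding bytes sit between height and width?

Block: @0: h [2B, align 2] → 2; +2 pad (align 4); @4: g [4B, align 4] → 8; @8: c [4B, align 4] → 12; @12: f [4B, align 4] → 16; @16: e [2B, align 2] → 18; +2 tail pad (align 4); size 20, align 4
@0: pitch [4B, align 1] → 4
@4: d [4B, align 1] → 8
@8: height [4B, align 1] → 12
@12: width [2B, align 1] → 14

0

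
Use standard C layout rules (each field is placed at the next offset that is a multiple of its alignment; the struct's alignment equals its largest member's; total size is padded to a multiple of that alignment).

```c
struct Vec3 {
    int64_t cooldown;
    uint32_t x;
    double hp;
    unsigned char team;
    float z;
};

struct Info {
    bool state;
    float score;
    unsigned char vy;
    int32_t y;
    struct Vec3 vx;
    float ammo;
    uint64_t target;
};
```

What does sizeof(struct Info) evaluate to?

Vec3: 0..8  cooldown  (8B, 8-aligned); 8..12  x  (4B, 4-aligned); 12..16  -- padding (4B); 16..24  hp  (8B, 8-aligned); 24..25  team  (1B, 1-aligned); 25..28  -- padding (3B); 28..32  z  (4B, 4-aligned); sizeof = 32, alignof = 8
0..1  state  (1B, 1-aligned)
1..4  -- padding (3B)
4..8  score  (4B, 4-aligned)
8..9  vy  (1B, 1-aligned)
9..12  -- padding (3B)
12..16  y  (4B, 4-aligned)
16..48  vx  (32B, 8-aligned)
48..52  ammo  (4B, 4-aligned)
52..56  -- padding (4B)
56..64  target  (8B, 8-aligned)
sizeof = 64, alignof = 8

64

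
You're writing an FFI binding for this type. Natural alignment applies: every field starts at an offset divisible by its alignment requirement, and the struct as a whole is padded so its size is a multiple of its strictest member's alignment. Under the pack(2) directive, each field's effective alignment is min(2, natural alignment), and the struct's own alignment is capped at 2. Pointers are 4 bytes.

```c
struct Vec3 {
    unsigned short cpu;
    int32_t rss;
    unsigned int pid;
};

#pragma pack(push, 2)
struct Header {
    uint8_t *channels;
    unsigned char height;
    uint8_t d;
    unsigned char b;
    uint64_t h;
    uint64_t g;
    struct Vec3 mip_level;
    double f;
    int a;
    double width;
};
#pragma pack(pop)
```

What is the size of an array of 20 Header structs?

Vec3: 0..2  cpu  (2B, 2-aligned); 2..4  -- padding (2B); 4..8  rss  (4B, 4-aligned); 8..12  pid  (4B, 4-aligned); sizeof = 12, alignof = 4
0..4  channels  (4B, 2-aligned)
4..5  height  (1B, 1-aligned)
5..6  d  (1B, 1-aligned)
6..7  b  (1B, 1-aligned)
7..8  -- padding (1B)
8..16  h  (8B, 2-aligned)
16..24  g  (8B, 2-aligned)
24..36  mip_level  (12B, 2-aligned)
36..44  f  (8B, 2-aligned)
44..48  a  (4B, 2-aligned)
48..56  width  (8B, 2-aligned)
sizeof = 56, alignof = 2
array of 20: 20 × 56 = 1120

1120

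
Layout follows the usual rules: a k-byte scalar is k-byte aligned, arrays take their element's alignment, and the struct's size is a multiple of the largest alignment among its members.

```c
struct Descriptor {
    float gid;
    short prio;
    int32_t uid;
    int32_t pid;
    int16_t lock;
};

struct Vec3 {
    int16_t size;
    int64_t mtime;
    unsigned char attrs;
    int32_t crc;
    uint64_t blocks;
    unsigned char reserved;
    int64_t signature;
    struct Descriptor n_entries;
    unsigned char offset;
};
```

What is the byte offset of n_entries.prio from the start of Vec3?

Descriptor: @0: gid [4B, align 4] → 4; @4: prio [2B, align 2] → 6; +2 pad (align 4); @8: uid [4B, align 4] → 12; @12: pid [4B, align 4] → 16; @16: lock [2B, align 2] → 18; +2 tail pad (align 4); size 20, align 4
@0: size [2B, align 2] → 2
+6 pad (align 8)
@8: mtime [8B, align 8] → 16
@16: attrs [1B, align 1] → 17
+3 pad (align 4)
@20: crc [4B, align 4] → 24
@24: blocks [8B, align 8] → 32
@32: reserved [1B, align 1] → 33
+7 pad (align 8)
@40: signature [8B, align 8] → 48
@48: n_entries [20B, align 4] → 68
within Descriptor: prio at 4
48 + 4 = 52

52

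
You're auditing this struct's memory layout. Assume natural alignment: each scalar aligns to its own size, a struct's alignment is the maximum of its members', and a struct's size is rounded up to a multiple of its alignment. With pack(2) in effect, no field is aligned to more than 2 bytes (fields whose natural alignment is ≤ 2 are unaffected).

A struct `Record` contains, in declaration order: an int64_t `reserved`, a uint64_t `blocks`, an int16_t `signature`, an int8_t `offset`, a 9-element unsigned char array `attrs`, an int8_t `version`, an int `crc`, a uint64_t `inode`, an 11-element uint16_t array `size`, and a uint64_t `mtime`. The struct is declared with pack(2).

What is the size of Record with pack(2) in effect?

72

@0: reserved [8B, align 2] → 8
@8: blocks [8B, align 2] → 16
@16: signature [2B, align 2] → 18
@18: offset [1B, align 1] → 19
@19: attrs [9B, align 1] → 28
@28: version [1B, align 1] → 29
+1 pad (align 2)
@30: crc [4B, align 2] → 34
@34: inode [8B, align 2] → 42
@42: size [22B, align 2] → 64
@64: mtime [8B, align 2] → 72
size 72, align 2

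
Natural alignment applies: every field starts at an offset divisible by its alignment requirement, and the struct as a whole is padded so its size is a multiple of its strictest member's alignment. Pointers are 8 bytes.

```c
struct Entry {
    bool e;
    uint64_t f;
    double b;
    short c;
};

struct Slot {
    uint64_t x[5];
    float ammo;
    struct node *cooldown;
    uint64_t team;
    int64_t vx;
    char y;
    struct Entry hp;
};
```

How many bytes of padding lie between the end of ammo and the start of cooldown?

4

Entry: e at 0 (size 1, align 1) → ends 1; pad 7 to align 8 for f; f at 8 (size 8, align 8) → ends 16; b at 16 (size 8, align 8) → ends 24; c at 24 (size 2, align 2) → ends 26; tail pad 6 to reach multiple of 8; total 32 bytes, alignment 8
x at 0 (size 40, align 8) → ends 40
ammo at 40 (size 4, align 4) → ends 44
pad 4 to align 8 for cooldown
cooldown at 48 (size 8, align 8) → ends 56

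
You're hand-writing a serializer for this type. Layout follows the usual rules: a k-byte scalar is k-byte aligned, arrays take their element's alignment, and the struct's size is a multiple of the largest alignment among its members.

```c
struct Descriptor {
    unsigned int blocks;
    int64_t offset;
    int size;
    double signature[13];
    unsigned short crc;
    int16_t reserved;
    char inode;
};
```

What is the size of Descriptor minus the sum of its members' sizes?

11

blocks at 0 (size 4, align 4) → ends 4
pad 4 to align 8 for offset
offset at 8 (size 8, align 8) → ends 16
size at 16 (size 4, align 4) → ends 20
pad 4 to align 8 for signature
signature at 24 (size 104, align 8) → ends 128
crc at 128 (size 2, align 2) → ends 130
reserved at 130 (size 2, align 2) → ends 132
inode at 132 (size 1, align 1) → ends 133
tail pad 3 to reach multiple of 8
total 136 bytes, alignment 8
data bytes 125, size 136 → padding 11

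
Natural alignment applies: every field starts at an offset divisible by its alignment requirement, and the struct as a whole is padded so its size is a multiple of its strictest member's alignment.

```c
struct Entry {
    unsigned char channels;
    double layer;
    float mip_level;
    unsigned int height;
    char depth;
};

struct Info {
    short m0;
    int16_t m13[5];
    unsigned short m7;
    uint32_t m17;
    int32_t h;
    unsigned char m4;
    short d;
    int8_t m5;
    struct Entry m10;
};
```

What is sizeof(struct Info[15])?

Entry: 0..1  channels  (1B, 1-aligned); 1..8  -- padding (7B); 8..16  layer  (8B, 8-aligned); 16..20  mip_level  (4B, 4-aligned); 20..24  height  (4B, 4-aligned); 24..25  depth  (1B, 1-aligned); 25..32  -- tail padding (7B); sizeof = 32, alignof = 8
0..2  m0  (2B, 2-aligned)
2..12  m13  (10B, 2-aligned)
12..14  m7  (2B, 2-aligned)
14..16  -- padding (2B)
16..20  m17  (4B, 4-aligned)
20..24  h  (4B, 4-aligned)
24..25  m4  (1B, 1-aligned)
25..26  -- padding (1B)
26..28  d  (2B, 2-aligned)
28..29  m5  (1B, 1-aligned)
29..32  -- padding (3B)
32..64  m10  (32B, 8-aligned)
sizeof = 64, alignof = 8
array of 15: 15 × 64 = 960

960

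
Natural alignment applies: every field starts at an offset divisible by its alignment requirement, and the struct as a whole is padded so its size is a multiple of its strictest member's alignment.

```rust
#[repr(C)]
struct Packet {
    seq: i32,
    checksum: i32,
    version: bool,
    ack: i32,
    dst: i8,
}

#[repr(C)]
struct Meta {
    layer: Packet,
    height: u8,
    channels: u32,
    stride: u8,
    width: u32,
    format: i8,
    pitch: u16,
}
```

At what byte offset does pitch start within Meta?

Packet: seq at 0 (size 4, align 4) → ends 4; checksum at 4 (size 4, align 4) → ends 8; version at 8 (size 1, align 1) → ends 9; pad 3 to align 4 for ack; ack at 12 (size 4, align 4) → ends 16; dst at 16 (size 1, align 1) → ends 17; tail pad 3 to reach multiple of 4; total 20 bytes, alignment 4
layer at 0 (size 20, align 4) → ends 20
height at 20 (size 1, align 1) → ends 21
pad 3 to align 4 for channels
channels at 24 (size 4, align 4) → ends 28
stride at 28 (size 1, align 1) → ends 29
pad 3 to align 4 for width
width at 32 (size 4, align 4) → ends 36
format at 36 (size 1, align 1) → ends 37
pad 1 to align 2 for pitch
pitch at 38 (size 2, align 2) → ends 40

38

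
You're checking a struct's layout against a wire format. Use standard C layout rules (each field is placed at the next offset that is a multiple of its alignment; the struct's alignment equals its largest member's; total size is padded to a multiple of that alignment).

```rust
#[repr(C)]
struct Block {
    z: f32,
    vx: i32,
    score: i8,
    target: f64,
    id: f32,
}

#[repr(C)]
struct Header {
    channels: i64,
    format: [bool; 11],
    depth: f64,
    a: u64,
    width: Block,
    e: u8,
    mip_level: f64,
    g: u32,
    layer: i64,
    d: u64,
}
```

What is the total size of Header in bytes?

112

Block: @0: z [4B, align 4] → 4; @4: vx [4B, align 4] → 8; @8: score [1B, align 1] → 9; +7 pad (align 8); @16: target [8B, align 8] → 24; @24: id [4B, align 4] → 28; +4 tail pad (align 8); size 32, align 8
@0: channels [8B, align 8] → 8
@8: format [11B, align 1] → 19
+5 pad (align 8)
@24: depth [8B, align 8] → 32
@32: a [8B, align 8] → 40
@40: width [32B, align 8] → 72
@72: e [1B, align 1] → 73
+7 pad (align 8)
@80: mip_level [8B, align 8] → 88
@88: g [4B, align 4] → 92
+4 pad (align 8)
@96: layer [8B, align 8] → 104
@104: d [8B, align 8] → 112
size 112, align 8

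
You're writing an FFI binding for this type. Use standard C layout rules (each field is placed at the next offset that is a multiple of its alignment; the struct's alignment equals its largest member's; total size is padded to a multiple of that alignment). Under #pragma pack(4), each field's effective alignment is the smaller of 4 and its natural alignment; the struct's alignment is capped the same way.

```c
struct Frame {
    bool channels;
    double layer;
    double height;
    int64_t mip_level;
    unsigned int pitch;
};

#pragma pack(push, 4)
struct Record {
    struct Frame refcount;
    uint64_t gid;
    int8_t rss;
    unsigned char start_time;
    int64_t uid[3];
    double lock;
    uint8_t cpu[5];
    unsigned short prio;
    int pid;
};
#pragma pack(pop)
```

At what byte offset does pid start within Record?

Frame: channels at 0 (size 1, align 1) → ends 1; pad 7 to align 8 for layer; layer at 8 (size 8, align 8) → ends 16; height at 16 (size 8, align 8) → ends 24; mip_level at 24 (size 8, align 8) → ends 32; pitch at 32 (size 4, align 4) → ends 36; tail pad 4 to reach multiple of 8; total 40 bytes, alignment 8
refcount at 0 (size 40, align 4) → ends 40
gid at 40 (size 8, align 4) → ends 48
rss at 48 (size 1, align 1) → ends 49
start_time at 49 (size 1, align 1) → ends 50
pad 2 to align 4 for uid
uid at 52 (size 24, align 4) → ends 76
lock at 76 (size 8, align 4) → ends 84
cpu at 84 (size 5, align 1) → ends 89
pad 1 to align 2 for prio
prio at 90 (size 2, align 2) → ends 92
pid at 92 (size 4, align 4) → ends 96

92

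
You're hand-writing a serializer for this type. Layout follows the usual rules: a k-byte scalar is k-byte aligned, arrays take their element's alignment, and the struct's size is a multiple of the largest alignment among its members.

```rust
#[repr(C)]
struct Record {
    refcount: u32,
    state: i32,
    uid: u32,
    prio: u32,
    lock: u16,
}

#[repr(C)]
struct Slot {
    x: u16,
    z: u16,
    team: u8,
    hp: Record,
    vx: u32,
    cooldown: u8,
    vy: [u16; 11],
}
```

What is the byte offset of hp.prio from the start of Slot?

Record: @0: refcount [4B, align 4] → 4; @4: state [4B, align 4] → 8; @8: uid [4B, align 4] → 12; @12: prio [4B, align 4] → 16; @16: lock [2B, align 2] → 18; +2 tail pad (align 4); size 20, align 4
@0: x [2B, align 2] → 2
@2: z [2B, align 2] → 4
@4: team [1B, align 1] → 5
+3 pad (align 4)
@8: hp [20B, align 4] → 28
within Record: prio at 12
8 + 12 = 20

20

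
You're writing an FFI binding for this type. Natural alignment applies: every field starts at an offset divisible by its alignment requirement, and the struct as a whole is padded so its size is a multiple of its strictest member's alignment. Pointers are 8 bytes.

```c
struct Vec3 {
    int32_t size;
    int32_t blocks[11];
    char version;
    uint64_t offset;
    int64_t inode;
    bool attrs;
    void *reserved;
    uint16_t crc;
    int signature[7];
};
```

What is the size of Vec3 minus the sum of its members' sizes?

16

@0: size [4B, align 4] → 4
@4: blocks [44B, align 4] → 48
@48: version [1B, align 1] → 49
+7 pad (align 8)
@56: offset [8B, align 8] → 64
@64: inode [8B, align 8] → 72
@72: attrs [1B, align 1] → 73
+7 pad (align 8)
@80: reserved [8B, align 8] → 88
@88: crc [2B, align 2] → 90
+2 pad (align 4)
@92: signature [28B, align 4] → 120
size 120, align 8
data bytes 104, size 120 → padding 16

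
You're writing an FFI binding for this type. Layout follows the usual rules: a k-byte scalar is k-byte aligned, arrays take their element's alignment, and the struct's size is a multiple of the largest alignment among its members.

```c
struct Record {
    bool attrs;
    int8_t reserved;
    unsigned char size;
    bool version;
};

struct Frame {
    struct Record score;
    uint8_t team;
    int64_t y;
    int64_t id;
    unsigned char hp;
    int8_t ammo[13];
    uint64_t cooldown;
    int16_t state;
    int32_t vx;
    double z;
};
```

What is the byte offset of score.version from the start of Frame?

Record: attrs at 0 (size 1, align 1) → ends 1; reserved at 1 (size 1, align 1) → ends 2; size at 2 (size 1, align 1) → ends 3; version at 3 (size 1, align 1) → ends 4; total 4 bytes, alignment 1
score at 0 (size 4, align 1) → ends 4
within Record: version at 3
0 + 3 = 3

3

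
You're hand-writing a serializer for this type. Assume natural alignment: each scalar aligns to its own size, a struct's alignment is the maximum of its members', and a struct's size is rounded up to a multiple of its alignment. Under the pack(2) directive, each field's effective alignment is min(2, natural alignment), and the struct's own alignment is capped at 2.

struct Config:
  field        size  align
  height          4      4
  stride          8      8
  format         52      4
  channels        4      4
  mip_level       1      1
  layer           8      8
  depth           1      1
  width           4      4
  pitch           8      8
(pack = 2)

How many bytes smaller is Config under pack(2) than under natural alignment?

natural layout:
  @0: height [4B, align 4] → 4
  +4 pad (align 8)
  @8: stride [8B, align 8] → 16
  @16: format [52B, align 4] → 68
  @68: channels [4B, align 4] → 72
  @72: mip_level [1B, align 1] → 73
  +7 pad (align 8)
  @80: layer [8B, align 8] → 88
  @88: depth [1B, align 1] → 89
  +3 pad (align 4)
  @92: width [4B, align 4] → 96
  @96: pitch [8B, align 8] → 104
  size 104, align 8
packed(2) layout:
  @0: height [4B, align 2] → 4
  @4: stride [8B, align 2] → 12
  @12: format [52B, align 2] → 64
  @64: channels [4B, align 2] → 68
  @68: mip_level [1B, align 1] → 69
  +1 pad (align 2)
  @70: layer [8B, align 2] → 78
  @78: depth [1B, align 1] → 79
  +1 pad (align 2)
  @80: width [4B, align 2] → 84
  @84: pitch [8B, align 2] → 92
  size 92, align 2
104 − 92 = 12

12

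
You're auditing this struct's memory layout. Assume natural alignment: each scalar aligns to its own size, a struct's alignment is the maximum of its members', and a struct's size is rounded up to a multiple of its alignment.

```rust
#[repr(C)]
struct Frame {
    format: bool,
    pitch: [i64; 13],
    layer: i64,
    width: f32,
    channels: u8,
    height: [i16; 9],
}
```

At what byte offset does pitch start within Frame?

8

@0: format [1B, align 1] → 1
+7 pad (align 8)
@8: pitch [104B, align 8] → 112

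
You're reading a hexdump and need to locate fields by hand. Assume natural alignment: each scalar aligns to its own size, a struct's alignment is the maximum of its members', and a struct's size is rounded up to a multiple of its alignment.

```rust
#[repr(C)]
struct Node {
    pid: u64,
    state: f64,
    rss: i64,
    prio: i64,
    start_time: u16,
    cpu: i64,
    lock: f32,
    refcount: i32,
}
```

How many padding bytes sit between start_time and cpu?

pid at 0 (size 8, align 8) → ends 8
state at 8 (size 8, align 8) → ends 16
rss at 16 (size 8, align 8) → ends 24
prio at 24 (size 8, align 8) → ends 32
start_time at 32 (size 2, align 2) → ends 34
pad 6 to align 8 for cpu
cpu at 40 (size 8, align 8) → ends 48

6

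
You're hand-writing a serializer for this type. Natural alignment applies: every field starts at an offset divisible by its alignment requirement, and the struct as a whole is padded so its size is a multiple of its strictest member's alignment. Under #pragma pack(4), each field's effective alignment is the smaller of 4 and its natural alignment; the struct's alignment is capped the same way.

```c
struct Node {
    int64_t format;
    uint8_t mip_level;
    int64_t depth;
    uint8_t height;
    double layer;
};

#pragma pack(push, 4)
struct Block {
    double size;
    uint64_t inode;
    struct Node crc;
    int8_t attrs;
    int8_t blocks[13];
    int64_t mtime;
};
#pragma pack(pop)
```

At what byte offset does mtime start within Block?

72

Node: @0: format [8B, align 8] → 8; @8: mip_level [1B, align 1] → 9; +7 pad (align 8); @16: depth [8B, align 8] → 24; @24: height [1B, align 1] → 25; +7 pad (align 8); @32: layer [8B, align 8] → 40; size 40, align 8
@0: size [8B, align 4] → 8
@8: inode [8B, align 4] → 16
@16: crc [40B, align 4] → 56
@56: attrs [1B, align 1] → 57
@57: blocks [13B, align 1] → 70
+2 pad (align 4)
@72: mtime [8B, align 4] → 80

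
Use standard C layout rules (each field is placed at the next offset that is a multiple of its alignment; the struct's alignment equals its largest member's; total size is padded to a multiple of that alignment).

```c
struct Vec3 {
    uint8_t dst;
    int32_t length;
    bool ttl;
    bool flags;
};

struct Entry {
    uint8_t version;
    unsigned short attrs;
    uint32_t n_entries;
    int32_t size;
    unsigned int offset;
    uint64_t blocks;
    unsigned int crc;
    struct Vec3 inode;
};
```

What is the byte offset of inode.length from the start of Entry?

32

Vec3: @0: dst [1B, align 1] → 1; +3 pad (align 4); @4: length [4B, align 4] → 8; @8: ttl [1B, align 1] → 9; @9: flags [1B, align 1] → 10; +2 tail pad (align 4); size 12, align 4
@0: version [1B, align 1] → 1
+1 pad (align 2)
@2: attrs [2B, align 2] → 4
@4: n_entries [4B, align 4] → 8
@8: size [4B, align 4] → 12
@12: offset [4B, align 4] → 16
@16: blocks [8B, align 8] → 24
@24: crc [4B, align 4] → 28
@28: inode [12B, align 4] → 40
within Vec3: length at 4
28 + 4 = 32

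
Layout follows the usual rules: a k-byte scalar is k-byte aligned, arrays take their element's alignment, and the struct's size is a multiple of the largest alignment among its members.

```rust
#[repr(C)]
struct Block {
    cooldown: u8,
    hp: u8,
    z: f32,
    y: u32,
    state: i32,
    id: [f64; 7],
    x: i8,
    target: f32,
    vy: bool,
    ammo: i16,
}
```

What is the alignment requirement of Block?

8

member alignments: cooldown=1, hp=1, z=4, y=4, state=4, id=8, x=1, target=4, vy=1, ammo=2
max = 8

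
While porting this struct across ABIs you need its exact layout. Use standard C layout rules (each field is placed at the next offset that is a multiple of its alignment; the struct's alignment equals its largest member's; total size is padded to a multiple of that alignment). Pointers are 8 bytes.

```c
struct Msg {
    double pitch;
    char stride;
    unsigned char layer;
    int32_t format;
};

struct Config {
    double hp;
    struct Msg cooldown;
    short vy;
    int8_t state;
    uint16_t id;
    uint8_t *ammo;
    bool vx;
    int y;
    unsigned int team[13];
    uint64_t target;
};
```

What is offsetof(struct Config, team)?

48

Msg: @0: pitch [8B, align 8] → 8; @8: stride [1B, align 1] → 9; @9: layer [1B, align 1] → 10; +2 pad (align 4); @12: format [4B, align 4] → 16; size 16, align 8
@0: hp [8B, align 8] → 8
@8: cooldown [16B, align 8] → 24
@24: vy [2B, align 2] → 26
@26: state [1B, align 1] → 27
+1 pad (align 2)
@28: id [2B, align 2] → 30
+2 pad (align 8)
@32: ammo [8B, align 8] → 40
@40: vx [1B, align 1] → 41
+3 pad (align 4)
@44: y [4B, align 4] → 48
@48: team [52B, align 4] → 100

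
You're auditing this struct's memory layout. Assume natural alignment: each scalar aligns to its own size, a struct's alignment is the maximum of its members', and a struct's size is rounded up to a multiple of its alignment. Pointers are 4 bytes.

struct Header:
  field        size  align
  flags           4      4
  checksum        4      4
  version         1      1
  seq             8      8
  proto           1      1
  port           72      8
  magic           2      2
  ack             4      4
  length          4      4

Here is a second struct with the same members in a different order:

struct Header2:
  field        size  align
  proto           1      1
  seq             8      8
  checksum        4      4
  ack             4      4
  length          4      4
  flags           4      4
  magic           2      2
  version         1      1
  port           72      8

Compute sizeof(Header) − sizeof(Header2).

0..4  flags  (4B, 4-aligned)
4..8  checksum  (4B, 4-aligned)
8..9  version  (1B, 1-aligned)
9..16  -- padding (7B)
16..24  seq  (8B, 8-aligned)
24..25  proto  (1B, 1-aligned)
25..32  -- padding (7B)
32..104  port  (72B, 8-aligned)
104..106  magic  (2B, 2-aligned)
106..108  -- padding (2B)
108..112  ack  (4B, 4-aligned)
112..116  length  (4B, 4-aligned)
116..120  -- tail padding (4B)
sizeof = 120, alignof = 8
— Header2 —
0..1  proto  (1B, 1-aligned)
1..8  -- padding (7B)
8..16  seq  (8B, 8-aligned)
16..20  checksum  (4B, 4-aligned)
20..24  ack  (4B, 4-aligned)
24..28  length  (4B, 4-aligned)
28..32  flags  (4B, 4-aligned)
32..34  magic  (2B, 2-aligned)
34..35  version  (1B, 1-aligned)
35..40  -- padding (5B)
40..112  port  (72B, 8-aligned)
sizeof = 112, alignof = 8
120 − 112 = 8

8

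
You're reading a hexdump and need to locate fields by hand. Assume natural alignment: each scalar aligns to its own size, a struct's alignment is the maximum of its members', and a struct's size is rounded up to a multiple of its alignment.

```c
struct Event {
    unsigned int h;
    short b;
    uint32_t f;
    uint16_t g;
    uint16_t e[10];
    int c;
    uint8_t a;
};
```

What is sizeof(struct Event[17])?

748

@0: h [4B, align 4] → 4
@4: b [2B, align 2] → 6
+2 pad (align 4)
@8: f [4B, align 4] → 12
@12: g [2B, align 2] → 14
@14: e [20B, align 2] → 34
+2 pad (align 4)
@36: c [4B, align 4] → 40
@40: a [1B, align 1] → 41
+3 tail pad (align 4)
size 44, align 4
array of 17: 17 × 44 = 748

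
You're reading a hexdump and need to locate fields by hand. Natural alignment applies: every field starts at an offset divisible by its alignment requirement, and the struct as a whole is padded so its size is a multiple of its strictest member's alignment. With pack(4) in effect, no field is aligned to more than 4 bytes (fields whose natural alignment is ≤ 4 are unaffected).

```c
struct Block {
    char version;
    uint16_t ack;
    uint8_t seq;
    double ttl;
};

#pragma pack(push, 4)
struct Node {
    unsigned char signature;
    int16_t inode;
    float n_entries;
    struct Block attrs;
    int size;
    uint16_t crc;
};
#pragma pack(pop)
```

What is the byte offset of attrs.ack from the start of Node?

10

Block: version at 0 (size 1, align 1) → ends 1; pad 1 to align 2 for ack; ack at 2 (size 2, align 2) → ends 4; seq at 4 (size 1, align 1) → ends 5; pad 3 to align 8 for ttl; ttl at 8 (size 8, align 8) → ends 16; total 16 bytes, alignment 8
signature at 0 (size 1, align 1) → ends 1
pad 1 to align 2 for inode
inode at 2 (size 2, align 2) → ends 4
n_entries at 4 (size 4, align 4) → ends 8
attrs at 8 (size 16, align 4) → ends 24
within Block: ack at 2
8 + 2 = 10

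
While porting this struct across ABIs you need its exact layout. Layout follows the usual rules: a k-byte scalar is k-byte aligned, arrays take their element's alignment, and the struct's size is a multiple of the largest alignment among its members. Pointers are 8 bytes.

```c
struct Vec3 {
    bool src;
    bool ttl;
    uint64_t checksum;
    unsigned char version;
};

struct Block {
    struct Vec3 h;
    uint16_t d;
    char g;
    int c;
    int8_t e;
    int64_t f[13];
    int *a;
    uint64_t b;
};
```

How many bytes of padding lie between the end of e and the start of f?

7

Vec3: src at 0 (size 1, align 1) → ends 1; ttl at 1 (size 1, align 1) → ends 2; pad 6 to align 8 for checksum; checksum at 8 (size 8, align 8) → ends 16; version at 16 (size 1, align 1) → ends 17; tail pad 7 to reach multiple of 8; total 24 bytes, alignment 8
h at 0 (size 24, align 8) → ends 24
d at 24 (size 2, align 2) → ends 26
g at 26 (size 1, align 1) → ends 27
pad 1 to align 4 for c
c at 28 (size 4, align 4) → ends 32
e at 32 (size 1, align 1) → ends 33
pad 7 to align 8 for f
f at 40 (size 104, align 8) → ends 144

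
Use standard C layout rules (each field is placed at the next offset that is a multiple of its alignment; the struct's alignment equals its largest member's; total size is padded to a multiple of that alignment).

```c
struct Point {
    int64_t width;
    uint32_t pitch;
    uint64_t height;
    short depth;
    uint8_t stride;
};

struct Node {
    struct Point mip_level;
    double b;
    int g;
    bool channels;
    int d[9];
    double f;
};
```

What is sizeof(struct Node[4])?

384

Point: width at 0 (size 8, align 8) → ends 8; pitch at 8 (size 4, align 4) → ends 12; pad 4 to align 8 for height; height at 16 (size 8, align 8) → ends 24; depth at 24 (size 2, align 2) → ends 26; stride at 26 (size 1, align 1) → ends 27; tail pad 5 to reach multiple of 8; total 32 bytes, alignment 8
mip_level at 0 (size 32, align 8) → ends 32
b at 32 (size 8, align 8) → ends 40
g at 40 (size 4, align 4) → ends 44
channels at 44 (size 1, align 1) → ends 45
pad 3 to align 4 for d
d at 48 (size 36, align 4) → ends 84
pad 4 to align 8 for f
f at 88 (size 8, align 8) → ends 96
total 96 bytes, alignment 8
array of 4: 4 × 96 = 384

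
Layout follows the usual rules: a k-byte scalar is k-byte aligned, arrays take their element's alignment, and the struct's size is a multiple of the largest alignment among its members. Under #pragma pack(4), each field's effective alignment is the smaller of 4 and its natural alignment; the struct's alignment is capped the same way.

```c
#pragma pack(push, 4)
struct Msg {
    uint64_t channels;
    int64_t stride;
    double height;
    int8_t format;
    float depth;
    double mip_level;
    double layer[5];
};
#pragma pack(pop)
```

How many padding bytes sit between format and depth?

0..8  channels  (8B, 4-aligned)
8..16  stride  (8B, 4-aligned)
16..24  height  (8B, 4-aligned)
24..25  format  (1B, 1-aligned)
25..28  -- padding (3B)
28..32  depth  (4B, 4-aligned)

3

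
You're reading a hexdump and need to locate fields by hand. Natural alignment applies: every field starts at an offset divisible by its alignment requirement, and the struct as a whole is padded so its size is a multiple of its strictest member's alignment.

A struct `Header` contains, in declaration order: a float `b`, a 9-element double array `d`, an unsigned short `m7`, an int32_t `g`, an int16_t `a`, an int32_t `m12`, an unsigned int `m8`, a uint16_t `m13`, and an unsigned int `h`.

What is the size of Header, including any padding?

b at 0 (size 4, align 4) → ends 4
pad 4 to align 8 for d
d at 8 (size 72, align 8) → ends 80
m7 at 80 (size 2, align 2) → ends 82
pad 2 to align 4 for g
g at 84 (size 4, align 4) → ends 88
a at 88 (size 2, align 2) → ends 90
pad 2 to align 4 for m12
m12 at 92 (size 4, align 4) → ends 96
m8 at 96 (size 4, align 4) → ends 100
m13 at 100 (size 2, align 2) → ends 102
pad 2 to align 4 for h
h at 104 (size 4, align 4) → ends 108
tail pad 4 to reach multiple of 8
total 112 bytes, alignment 8

112 bytes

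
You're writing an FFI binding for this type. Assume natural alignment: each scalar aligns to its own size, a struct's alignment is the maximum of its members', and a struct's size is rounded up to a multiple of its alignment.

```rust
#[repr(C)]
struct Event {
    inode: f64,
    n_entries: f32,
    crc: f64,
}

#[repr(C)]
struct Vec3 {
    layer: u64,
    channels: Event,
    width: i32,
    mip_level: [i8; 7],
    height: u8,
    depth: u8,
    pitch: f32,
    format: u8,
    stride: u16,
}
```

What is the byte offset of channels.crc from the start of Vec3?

24

Event: inode at 0 (size 8, align 8) → ends 8; n_entries at 8 (size 4, align 4) → ends 12; pad 4 to align 8 for crc; crc at 16 (size 8, align 8) → ends 24; total 24 bytes, alignment 8
layer at 0 (size 8, align 8) → ends 8
channels at 8 (size 24, align 8) → ends 32
within Event: crc at 16
8 + 16 = 24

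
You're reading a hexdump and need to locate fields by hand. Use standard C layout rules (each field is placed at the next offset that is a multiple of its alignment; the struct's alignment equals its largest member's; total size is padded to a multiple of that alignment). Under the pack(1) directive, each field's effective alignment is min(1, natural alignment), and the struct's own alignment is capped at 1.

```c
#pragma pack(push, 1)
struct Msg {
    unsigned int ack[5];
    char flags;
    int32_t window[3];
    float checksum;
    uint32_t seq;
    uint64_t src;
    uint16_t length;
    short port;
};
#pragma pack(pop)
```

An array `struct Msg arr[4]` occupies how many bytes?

ack at 0 (size 20, align 1) → ends 20
flags at 20 (size 1, align 1) → ends 21
window at 21 (size 12, align 1) → ends 33
checksum at 33 (size 4, align 1) → ends 37
seq at 37 (size 4, align 1) → ends 41
src at 41 (size 8, align 1) → ends 49
length at 49 (size 2, align 1) → ends 51
port at 51 (size 2, align 1) → ends 53
total 53 bytes, alignment 1
array of 4: 4 × 53 = 212

212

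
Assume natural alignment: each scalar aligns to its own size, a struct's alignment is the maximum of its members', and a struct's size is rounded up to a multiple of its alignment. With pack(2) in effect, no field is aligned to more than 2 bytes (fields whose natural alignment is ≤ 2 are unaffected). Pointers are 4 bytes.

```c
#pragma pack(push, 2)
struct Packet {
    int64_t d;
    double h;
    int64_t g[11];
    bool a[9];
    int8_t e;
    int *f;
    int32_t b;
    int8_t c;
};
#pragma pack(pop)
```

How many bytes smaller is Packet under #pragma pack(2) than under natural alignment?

natural layout:
  @0: d [8B, align 8] → 8
  @8: h [8B, align 8] → 16
  @16: g [88B, align 8] → 104
  @104: a [9B, align 1] → 113
  @113: e [1B, align 1] → 114
  +2 pad (align 4)
  @116: f [4B, align 4] → 120
  @120: b [4B, align 4] → 124
  @124: c [1B, align 1] → 125
  +3 tail pad (align 8)
  size 128, align 8
packed(2) layout:
  @0: d [8B, align 2] → 8
  @8: h [8B, align 2] → 16
  @16: g [88B, align 2] → 104
  @104: a [9B, align 1] → 113
  @113: e [1B, align 1] → 114
  @114: f [4B, align 2] → 118
  @118: b [4B, align 2] → 122
  @122: c [1B, align 1] → 123
  +1 tail pad (align 2)
  size 124, align 2
128 − 124 = 4

4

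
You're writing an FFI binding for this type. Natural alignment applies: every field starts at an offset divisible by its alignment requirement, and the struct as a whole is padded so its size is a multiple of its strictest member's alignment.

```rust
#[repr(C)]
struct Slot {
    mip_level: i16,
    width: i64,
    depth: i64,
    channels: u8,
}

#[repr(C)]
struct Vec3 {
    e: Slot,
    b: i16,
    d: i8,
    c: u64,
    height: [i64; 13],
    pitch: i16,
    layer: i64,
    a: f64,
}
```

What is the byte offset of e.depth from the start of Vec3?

Slot: 0..2  mip_level  (2B, 2-aligned); 2..8  -- padding (6B); 8..16  width  (8B, 8-aligned); 16..24  depth  (8B, 8-aligned); 24..25  channels  (1B, 1-aligned); 25..32  -- tail padding (7B); sizeof = 32, alignof = 8
0..32  e  (32B, 8-aligned)
within Slot: depth at 16
0 + 16 = 16

16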